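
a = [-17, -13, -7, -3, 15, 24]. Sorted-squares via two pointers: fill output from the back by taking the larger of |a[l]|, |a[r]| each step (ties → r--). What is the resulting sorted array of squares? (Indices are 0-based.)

[9, 49, 169, 225, 289, 576]

l=0 r=5: |-17|<=|24| out[5]=576, r--
l=0 r=4: |-17|>|15| out[4]=289, l++
l=1 r=4: |-13|<=|15| out[3]=225, r--
l=1 r=3: |-13|>|-3| out[2]=169, l++
l=2 r=3: |-7|>|-3| out[1]=49, l++
l=3 r=3: |-3|<=|-3| out[0]=9, r--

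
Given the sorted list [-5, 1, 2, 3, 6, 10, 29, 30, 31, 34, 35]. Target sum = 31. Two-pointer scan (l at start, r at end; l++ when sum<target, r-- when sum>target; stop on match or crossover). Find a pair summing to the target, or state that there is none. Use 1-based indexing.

l=1 r=11: -5+35=30 <31, l++
l=2 r=11: 1+35=36 >31, r--
l=2 r=10: 1+34=35 >31, r--
l=2 r=9: 1+31=32 >31, r--
l=2 r=8: 1+30=31, found

(1, 30)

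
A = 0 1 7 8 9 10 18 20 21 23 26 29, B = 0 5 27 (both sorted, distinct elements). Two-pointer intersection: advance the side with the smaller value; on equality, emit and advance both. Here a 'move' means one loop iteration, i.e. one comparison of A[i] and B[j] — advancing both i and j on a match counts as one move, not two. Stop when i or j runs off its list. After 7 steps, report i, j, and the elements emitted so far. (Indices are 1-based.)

[i=1,j=1] 0==0 emit → i++,j++
[i=2,j=2] 1<5 → i++
[i=3,j=2] 7>5 → j++
[i=3,j=3] 7<27 → i++
[i=4,j=3] 8<27 → i++
[i=5,j=3] 9<27 → i++
[i=6,j=3] 10<27 → i++

i=7, j=3, emitted=[0]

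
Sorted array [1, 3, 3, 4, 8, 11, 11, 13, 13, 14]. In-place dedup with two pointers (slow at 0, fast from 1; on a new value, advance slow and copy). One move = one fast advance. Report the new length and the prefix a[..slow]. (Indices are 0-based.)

slow=0 fast=1: a[fast]=3≠a[slow]=1 write a[1]=3, slow++,fast++
slow=1 fast=2: a[fast]=3=a[slow] dup, fast++
slow=1 fast=3: a[fast]=4≠a[slow]=3 write a[2]=4, slow++,fast++
slow=2 fast=4: a[fast]=8≠a[slow]=4 write a[3]=8, slow++,fast++
slow=3 fast=5: a[fast]=11≠a[slow]=8 write a[4]=11, slow++,fast++
slow=4 fast=6: a[fast]=11=a[slow] dup, fast++
slow=4 fast=7: a[fast]=13≠a[slow]=11 write a[5]=13, slow++,fast++
slow=5 fast=8: a[fast]=13=a[slow] dup, fast++
slow=5 fast=9: a[fast]=14≠a[slow]=13 write a[6]=14, slow++,fast++

length 7; prefix = [1, 3, 4, 8, 11, 13, 14]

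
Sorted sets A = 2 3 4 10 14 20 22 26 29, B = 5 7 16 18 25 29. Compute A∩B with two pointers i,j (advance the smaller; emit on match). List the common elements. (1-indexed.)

intersection = [29]

i=1 j=1: 2<5, i++
i=2 j=1: 3<5, i++
i=3 j=1: 4<5, i++
i=4 j=1: 10>5, j++
i=4 j=2: 10>7, j++
i=4 j=3: 10<16, i++
i=5 j=3: 14<16, i++
i=6 j=3: 20>16, j++
i=6 j=4: 20>18, j++
i=6 j=5: 20<25, i++
i=7 j=5: 22<25, i++
i=8 j=5: 26>25, j++
i=8 j=6: 26<29, i++
i=9 j=6: 29==29 emit, i++,j++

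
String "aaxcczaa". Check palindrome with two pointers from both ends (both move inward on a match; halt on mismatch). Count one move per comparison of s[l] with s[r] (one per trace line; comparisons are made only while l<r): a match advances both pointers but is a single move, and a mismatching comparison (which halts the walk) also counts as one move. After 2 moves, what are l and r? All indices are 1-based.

l=1 r=8: 'a'=='a', l++,r--
l=2 r=7: 'a'=='a', l++,r--

l=3, r=6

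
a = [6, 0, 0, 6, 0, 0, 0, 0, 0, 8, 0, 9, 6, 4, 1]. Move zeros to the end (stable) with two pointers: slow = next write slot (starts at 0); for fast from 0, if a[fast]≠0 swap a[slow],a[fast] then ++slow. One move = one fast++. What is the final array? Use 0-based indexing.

[6, 6, 8, 9, 6, 4, 1, 0, 0, 0, 0, 0, 0, 0, 0]

(s=0,f=0) a[fast]=6≠0 swap→a[0]=6 → slow++,fast++
(s=1,f=1) a[fast]=0 → fast++
(s=1,f=2) a[fast]=0 → fast++
(s=1,f=3) a[fast]=6≠0 swap→a[1]=6 → slow++,fast++
(s=2,f=4) a[fast]=0 → fast++
(s=2,f=5) a[fast]=0 → fast++
(s=2,f=6) a[fast]=0 → fast++
(s=2,f=7) a[fast]=0 → fast++
(s=2,f=8) a[fast]=0 → fast++
(s=2,f=9) a[fast]=8≠0 swap→a[2]=8 → slow++,fast++
(s=3,f=10) a[fast]=0 → fast++
(s=3,f=11) a[fast]=9≠0 swap→a[3]=9 → slow++,fast++
(s=4,f=12) a[fast]=6≠0 swap→a[4]=6 → slow++,fast++
(s=5,f=13) a[fast]=4≠0 swap→a[5]=4 → slow++,fast++
(s=6,f=14) a[fast]=1≠0 swap→a[6]=1 → slow++,fast++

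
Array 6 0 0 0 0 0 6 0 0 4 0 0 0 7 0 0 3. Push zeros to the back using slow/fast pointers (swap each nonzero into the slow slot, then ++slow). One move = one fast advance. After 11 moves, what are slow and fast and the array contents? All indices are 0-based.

slow=0 fast=0: a[fast]=6≠0 swap→a[0]=6, slow++,fast++
slow=1 fast=1: a[fast]=0, fast++
slow=1 fast=2: a[fast]=0, fast++
slow=1 fast=3: a[fast]=0, fast++
slow=1 fast=4: a[fast]=0, fast++
slow=1 fast=5: a[fast]=0, fast++
slow=1 fast=6: a[fast]=6≠0 swap→a[1]=6, slow++,fast++
slow=2 fast=7: a[fast]=0, fast++
slow=2 fast=8: a[fast]=0, fast++
slow=2 fast=9: a[fast]=4≠0 swap→a[2]=4, slow++,fast++
slow=3 fast=10: a[fast]=0, fast++

slow=3, fast=11, a=[6, 6, 4, 0, 0, 0, 0, 0, 0, 0, 0, 0, 0, 7, 0, 0, 3]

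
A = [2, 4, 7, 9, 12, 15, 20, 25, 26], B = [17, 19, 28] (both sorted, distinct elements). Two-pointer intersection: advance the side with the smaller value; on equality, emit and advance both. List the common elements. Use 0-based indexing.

i=0 j=0: 2<17, i++
i=1 j=0: 4<17, i++
i=2 j=0: 7<17, i++
i=3 j=0: 9<17, i++
i=4 j=0: 12<17, i++
i=5 j=0: 15<17, i++
i=6 j=0: 20>17, j++
i=6 j=1: 20>19, j++
i=6 j=2: 20<28, i++
i=7 j=2: 25<28, i++
i=8 j=2: 26<28, i++

intersection = []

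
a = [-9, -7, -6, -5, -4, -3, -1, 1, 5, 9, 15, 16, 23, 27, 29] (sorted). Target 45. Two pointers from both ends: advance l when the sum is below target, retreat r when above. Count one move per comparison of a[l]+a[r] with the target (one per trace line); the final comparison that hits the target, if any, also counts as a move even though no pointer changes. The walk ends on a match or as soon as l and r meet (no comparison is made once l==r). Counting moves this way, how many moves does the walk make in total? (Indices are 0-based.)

12 moves

[0,14] -9+29=20 <45 → l++
[1,14] -7+29=22 <45 → l++
[2,14] -6+29=23 <45 → l++
[3,14] -5+29=24 <45 → l++
[4,14] -4+29=25 <45 → l++
[5,14] -3+29=26 <45 → l++
[6,14] -1+29=28 <45 → l++
[7,14] 1+29=30 <45 → l++
[8,14] 5+29=34 <45 → l++
[9,14] 9+29=38 <45 → l++
[10,14] 15+29=44 <45 → l++
[11,14] 16+29=45 → found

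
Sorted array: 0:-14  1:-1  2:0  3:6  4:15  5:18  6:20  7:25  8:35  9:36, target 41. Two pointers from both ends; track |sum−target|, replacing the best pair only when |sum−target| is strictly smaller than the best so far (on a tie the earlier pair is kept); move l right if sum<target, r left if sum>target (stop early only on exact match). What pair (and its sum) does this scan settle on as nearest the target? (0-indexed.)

pair (6, 35) with sum 41 (|Δ|=0)

l=0 r=9: -14+36=22 d=19 *, l++
l=1 r=9: -1+36=35 d=6 *, l++
l=2 r=9: 0+36=36 d=5 *, l++
l=3 r=9: 6+36=42 d=1 *, r--
l=3 r=8: 6+35=41 d=0 *, stop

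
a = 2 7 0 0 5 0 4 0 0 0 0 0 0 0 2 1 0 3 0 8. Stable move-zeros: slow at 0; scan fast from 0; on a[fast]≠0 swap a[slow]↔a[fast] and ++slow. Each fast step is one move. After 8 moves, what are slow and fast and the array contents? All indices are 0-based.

slow=4, fast=8, a=[2, 7, 5, 4, 0, 0, 0, 0, 0, 0, 0, 0, 0, 0, 2, 1, 0, 3, 0, 8]

(s=0,f=0) a[fast]=2≠0 swap→a[0]=2 → slow++,fast++
(s=1,f=1) a[fast]=7≠0 swap→a[1]=7 → slow++,fast++
(s=2,f=2) a[fast]=0 → fast++
(s=2,f=3) a[fast]=0 → fast++
(s=2,f=4) a[fast]=5≠0 swap→a[2]=5 → slow++,fast++
(s=3,f=5) a[fast]=0 → fast++
(s=3,f=6) a[fast]=4≠0 swap→a[3]=4 → slow++,fast++
(s=4,f=7) a[fast]=0 → fast++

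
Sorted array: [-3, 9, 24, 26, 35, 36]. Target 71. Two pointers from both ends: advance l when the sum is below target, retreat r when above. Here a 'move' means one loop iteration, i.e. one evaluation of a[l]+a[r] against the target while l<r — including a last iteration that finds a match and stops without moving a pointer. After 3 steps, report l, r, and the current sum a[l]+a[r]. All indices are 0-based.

l=3, r=5, sum=62

l=0 r=5: -3+36=33 <71, l++
l=1 r=5: 9+36=45 <71, l++
l=2 r=5: 24+36=60 <71, l++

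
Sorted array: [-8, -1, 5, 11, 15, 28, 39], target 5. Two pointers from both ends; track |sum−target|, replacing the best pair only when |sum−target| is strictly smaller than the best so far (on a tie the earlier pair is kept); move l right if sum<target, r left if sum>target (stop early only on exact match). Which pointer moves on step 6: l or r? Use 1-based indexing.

l=1 r=7: -8+39=31 d=26 *, r--
l=1 r=6: -8+28=20 d=15 *, r--
l=1 r=5: -8+15=7 d=2 *, r--
l=1 r=4: -8+11=3 d=2, l++
l=2 r=4: -1+11=10 d=5, r--
l=2 r=3: -1+5=4 d=1 *, l++

l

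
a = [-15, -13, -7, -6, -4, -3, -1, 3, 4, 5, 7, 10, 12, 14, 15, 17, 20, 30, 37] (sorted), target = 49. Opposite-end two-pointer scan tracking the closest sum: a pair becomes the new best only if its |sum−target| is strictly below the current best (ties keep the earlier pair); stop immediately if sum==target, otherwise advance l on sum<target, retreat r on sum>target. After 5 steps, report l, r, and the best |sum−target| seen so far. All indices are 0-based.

l=0 r=18: -15+37=22 d=27 *, l++
l=1 r=18: -13+37=24 d=25 *, l++
l=2 r=18: -7+37=30 d=19 *, l++
l=3 r=18: -6+37=31 d=18 *, l++
l=4 r=18: -4+37=33 d=16 *, l++

l=5, r=18, best |Δ|=16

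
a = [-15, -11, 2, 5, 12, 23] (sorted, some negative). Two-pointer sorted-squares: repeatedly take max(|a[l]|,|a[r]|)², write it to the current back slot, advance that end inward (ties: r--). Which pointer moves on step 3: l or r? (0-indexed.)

r

[0,5] |-15|<=|23| out[5]=529 → r--
[0,4] |-15|>|12| out[4]=225 → l++
[1,4] |-11|<=|12| out[3]=144 → r--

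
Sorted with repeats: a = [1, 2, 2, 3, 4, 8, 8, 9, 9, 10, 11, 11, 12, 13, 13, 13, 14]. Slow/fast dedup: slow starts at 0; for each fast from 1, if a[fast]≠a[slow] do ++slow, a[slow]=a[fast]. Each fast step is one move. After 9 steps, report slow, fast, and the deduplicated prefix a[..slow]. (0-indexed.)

slow=6, fast=10, prefix=[1, 2, 3, 4, 8, 9, 10]

slow=0 fast=1: a[fast]=2≠a[slow]=1 write a[1]=2, slow++,fast++
slow=1 fast=2: a[fast]=2=a[slow] dup, fast++
slow=1 fast=3: a[fast]=3≠a[slow]=2 write a[2]=3, slow++,fast++
slow=2 fast=4: a[fast]=4≠a[slow]=3 write a[3]=4, slow++,fast++
slow=3 fast=5: a[fast]=8≠a[slow]=4 write a[4]=8, slow++,fast++
slow=4 fast=6: a[fast]=8=a[slow] dup, fast++
slow=4 fast=7: a[fast]=9≠a[slow]=8 write a[5]=9, slow++,fast++
slow=5 fast=8: a[fast]=9=a[slow] dup, fast++
slow=5 fast=9: a[fast]=10≠a[slow]=9 write a[6]=10, slow++,fast++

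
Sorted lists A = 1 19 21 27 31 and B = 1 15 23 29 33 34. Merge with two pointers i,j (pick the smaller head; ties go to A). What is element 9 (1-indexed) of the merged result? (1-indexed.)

i=1 j=1: A[i]=1<=B[j]=1 take 1, i++
i=2 j=1: A[i]=19>B[j]=1 take 1, j++
i=2 j=2: A[i]=19>B[j]=15 take 15, j++
i=2 j=3: A[i]=19<=B[j]=23 take 19, i++
i=3 j=3: A[i]=21<=B[j]=23 take 21, i++
i=4 j=3: A[i]=27>B[j]=23 take 23, j++
i=4 j=4: A[i]=27<=B[j]=29 take 27, i++
i=5 j=4: A[i]=31>B[j]=29 take 29, j++
i=5 j=5: A[i]=31<=B[j]=33 take 31, i++
i=6 j=5: A done, take B[j]=33, j++
i=6 j=6: A done, take B[j]=34, j++

merged[9] = 31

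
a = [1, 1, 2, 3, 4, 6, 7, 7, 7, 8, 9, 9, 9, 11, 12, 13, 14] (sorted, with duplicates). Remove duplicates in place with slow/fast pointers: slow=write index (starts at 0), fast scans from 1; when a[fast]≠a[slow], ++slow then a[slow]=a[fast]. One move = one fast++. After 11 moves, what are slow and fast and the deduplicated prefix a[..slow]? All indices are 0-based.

(s=0,f=1) a[fast]=1=a[slow] dup → fast++
(s=0,f=2) a[fast]=2≠a[slow]=1 write a[1]=2 → slow++,fast++
(s=1,f=3) a[fast]=3≠a[slow]=2 write a[2]=3 → slow++,fast++
(s=2,f=4) a[fast]=4≠a[slow]=3 write a[3]=4 → slow++,fast++
(s=3,f=5) a[fast]=6≠a[slow]=4 write a[4]=6 → slow++,fast++
(s=4,f=6) a[fast]=7≠a[slow]=6 write a[5]=7 → slow++,fast++
(s=5,f=7) a[fast]=7=a[slow] dup → fast++
(s=5,f=8) a[fast]=7=a[slow] dup → fast++
(s=5,f=9) a[fast]=8≠a[slow]=7 write a[6]=8 → slow++,fast++
(s=6,f=10) a[fast]=9≠a[slow]=8 write a[7]=9 → slow++,fast++
(s=7,f=11) a[fast]=9=a[slow] dup → fast++

slow=7, fast=12, prefix=[1, 2, 3, 4, 6, 7, 8, 9]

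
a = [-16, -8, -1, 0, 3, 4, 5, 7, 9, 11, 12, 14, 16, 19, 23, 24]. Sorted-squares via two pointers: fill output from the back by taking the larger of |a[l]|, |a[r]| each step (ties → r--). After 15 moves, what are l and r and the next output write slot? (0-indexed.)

l=3, r=3, next write slot=0

l=0 r=15: |-16|<=|24| out[15]=576, r--
l=0 r=14: |-16|<=|23| out[14]=529, r--
l=0 r=13: |-16|<=|19| out[13]=361, r--
l=0 r=12: |-16|<=|16| out[12]=256, r--
l=0 r=11: |-16|>|14| out[11]=256, l++
l=1 r=11: |-8|<=|14| out[10]=196, r--
l=1 r=10: |-8|<=|12| out[9]=144, r--
l=1 r=9: |-8|<=|11| out[8]=121, r--
l=1 r=8: |-8|<=|9| out[7]=81, r--
l=1 r=7: |-8|>|7| out[6]=64, l++
l=2 r=7: |-1|<=|7| out[5]=49, r--
l=2 r=6: |-1|<=|5| out[4]=25, r--
l=2 r=5: |-1|<=|4| out[3]=16, r--
l=2 r=4: |-1|<=|3| out[2]=9, r--
l=2 r=3: |-1|>|0| out[1]=1, l++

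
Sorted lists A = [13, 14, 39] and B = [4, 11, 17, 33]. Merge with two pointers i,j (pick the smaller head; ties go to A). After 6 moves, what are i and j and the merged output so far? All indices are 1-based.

[i=1,j=1] A[i]=13>B[j]=4 take 4 → j++
[i=1,j=2] A[i]=13>B[j]=11 take 11 → j++
[i=1,j=3] A[i]=13<=B[j]=17 take 13 → i++
[i=2,j=3] A[i]=14<=B[j]=17 take 14 → i++
[i=3,j=3] A[i]=39>B[j]=17 take 17 → j++
[i=3,j=4] A[i]=39>B[j]=33 take 33 → j++

i=3, j=5, merged so far=[4, 11, 13, 14, 17, 33]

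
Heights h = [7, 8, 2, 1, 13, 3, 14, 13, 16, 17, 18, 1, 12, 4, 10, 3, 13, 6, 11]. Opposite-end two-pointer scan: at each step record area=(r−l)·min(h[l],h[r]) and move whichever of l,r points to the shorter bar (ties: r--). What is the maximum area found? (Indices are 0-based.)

max area = 156

[0,18] min(7,11)*18=126 best=126 * → l++
[1,18] min(8,11)*17=136 best=136 * → l++
[2,18] min(2,11)*16=32 best=136 → l++
[3,18] min(1,11)*15=15 best=136 → l++
[4,18] min(13,11)*14=154 best=154 * → r--
[4,17] min(13,6)*13=78 best=154 → r--
[4,16] min(13,13)*12=156 best=156 * → r--
[4,15] min(13,3)*11=33 best=156 → r--
[4,14] min(13,10)*10=100 best=156 → r--
[4,13] min(13,4)*9=36 best=156 → r--
[4,12] min(13,12)*8=96 best=156 → r--
[4,11] min(13,1)*7=7 best=156 → r--
[4,10] min(13,18)*6=78 best=156 → l++
[5,10] min(3,18)*5=15 best=156 → l++
[6,10] min(14,18)*4=56 best=156 → l++
[7,10] min(13,18)*3=39 best=156 → l++
[8,10] min(16,18)*2=32 best=156 → l++
[9,10] min(17,18)*1=17 best=156 → l++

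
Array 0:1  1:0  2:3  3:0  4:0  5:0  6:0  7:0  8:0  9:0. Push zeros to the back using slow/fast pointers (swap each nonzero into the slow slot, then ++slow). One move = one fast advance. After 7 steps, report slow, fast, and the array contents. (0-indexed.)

slow=2, fast=7, a=[1, 3, 0, 0, 0, 0, 0, 0, 0, 0]

(s=0,f=0) a[fast]=1≠0 swap→a[0]=1 → slow++,fast++
(s=1,f=1) a[fast]=0 → fast++
(s=1,f=2) a[fast]=3≠0 swap→a[1]=3 → slow++,fast++
(s=2,f=3) a[fast]=0 → fast++
(s=2,f=4) a[fast]=0 → fast++
(s=2,f=5) a[fast]=0 → fast++
(s=2,f=6) a[fast]=0 → fast++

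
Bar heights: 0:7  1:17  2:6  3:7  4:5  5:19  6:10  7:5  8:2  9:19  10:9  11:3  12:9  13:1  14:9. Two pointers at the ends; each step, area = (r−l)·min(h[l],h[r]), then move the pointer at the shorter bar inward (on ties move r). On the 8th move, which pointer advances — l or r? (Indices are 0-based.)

l

l=0 r=14: min(7,9)*14=98 best=98 *, l++
l=1 r=14: min(17,9)*13=117 best=117 *, r--
l=1 r=13: min(17,1)*12=12 best=117, r--
l=1 r=12: min(17,9)*11=99 best=117, r--
l=1 r=11: min(17,3)*10=30 best=117, r--
l=1 r=10: min(17,9)*9=81 best=117, r--
l=1 r=9: min(17,19)*8=136 best=136 *, l++
l=2 r=9: min(6,19)*7=42 best=136, l++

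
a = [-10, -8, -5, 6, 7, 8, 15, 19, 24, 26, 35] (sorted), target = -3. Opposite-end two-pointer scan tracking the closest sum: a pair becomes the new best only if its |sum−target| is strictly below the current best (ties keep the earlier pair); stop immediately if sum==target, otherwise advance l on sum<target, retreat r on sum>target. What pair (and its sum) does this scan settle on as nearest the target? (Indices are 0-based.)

pair (-10, 7) with sum -3 (|Δ|=0)

l=0 r=10: -10+35=25 d=28 *, r--
l=0 r=9: -10+26=16 d=19 *, r--
l=0 r=8: -10+24=14 d=17 *, r--
l=0 r=7: -10+19=9 d=12 *, r--
l=0 r=6: -10+15=5 d=8 *, r--
l=0 r=5: -10+8=-2 d=1 *, r--
l=0 r=4: -10+7=-3 d=0 *, stop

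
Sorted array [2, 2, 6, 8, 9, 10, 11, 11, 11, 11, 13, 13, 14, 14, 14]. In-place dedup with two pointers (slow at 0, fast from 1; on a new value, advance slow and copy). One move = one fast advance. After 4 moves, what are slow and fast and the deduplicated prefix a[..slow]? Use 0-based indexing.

slow=3, fast=5, prefix=[2, 6, 8, 9]

(s=0,f=1) a[fast]=2=a[slow] dup → fast++
(s=0,f=2) a[fast]=6≠a[slow]=2 write a[1]=6 → slow++,fast++
(s=1,f=3) a[fast]=8≠a[slow]=6 write a[2]=8 → slow++,fast++
(s=2,f=4) a[fast]=9≠a[slow]=8 write a[3]=9 → slow++,fast++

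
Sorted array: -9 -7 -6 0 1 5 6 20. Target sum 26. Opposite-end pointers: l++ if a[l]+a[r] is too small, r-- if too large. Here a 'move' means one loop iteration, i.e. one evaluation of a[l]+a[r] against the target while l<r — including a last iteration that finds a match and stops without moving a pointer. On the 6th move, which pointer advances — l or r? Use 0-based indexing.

l

[0,7] -9+20=11 <26 → l++
[1,7] -7+20=13 <26 → l++
[2,7] -6+20=14 <26 → l++
[3,7] 0+20=20 <26 → l++
[4,7] 1+20=21 <26 → l++
[5,7] 5+20=25 <26 → l++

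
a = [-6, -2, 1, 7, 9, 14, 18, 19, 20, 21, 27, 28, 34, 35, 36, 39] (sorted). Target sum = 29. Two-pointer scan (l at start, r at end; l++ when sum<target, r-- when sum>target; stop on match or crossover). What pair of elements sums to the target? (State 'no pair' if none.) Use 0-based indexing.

(-6, 35)

[0,15] -6+39=33 >29 → r--
[0,14] -6+36=30 >29 → r--
[0,13] -6+35=29 → found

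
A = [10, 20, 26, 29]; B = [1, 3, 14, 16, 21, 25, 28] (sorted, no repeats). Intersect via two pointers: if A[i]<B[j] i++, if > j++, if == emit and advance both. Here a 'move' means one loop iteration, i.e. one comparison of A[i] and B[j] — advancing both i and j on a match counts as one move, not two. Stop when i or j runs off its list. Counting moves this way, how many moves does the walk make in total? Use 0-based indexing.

10 moves

[i=0,j=0] 10>1 → j++
[i=0,j=1] 10>3 → j++
[i=0,j=2] 10<14 → i++
[i=1,j=2] 20>14 → j++
[i=1,j=3] 20>16 → j++
[i=1,j=4] 20<21 → i++
[i=2,j=4] 26>21 → j++
[i=2,j=5] 26>25 → j++
[i=2,j=6] 26<28 → i++
[i=3,j=6] 29>28 → j++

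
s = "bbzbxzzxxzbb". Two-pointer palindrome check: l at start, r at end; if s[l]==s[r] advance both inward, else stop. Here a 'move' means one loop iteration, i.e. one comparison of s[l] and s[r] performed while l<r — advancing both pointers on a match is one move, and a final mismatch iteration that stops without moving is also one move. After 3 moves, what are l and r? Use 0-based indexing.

[0,11] 'b'=='b' → l++,r--
[1,10] 'b'=='b' → l++,r--
[2,9] 'z'=='z' → l++,r--

l=3, r=8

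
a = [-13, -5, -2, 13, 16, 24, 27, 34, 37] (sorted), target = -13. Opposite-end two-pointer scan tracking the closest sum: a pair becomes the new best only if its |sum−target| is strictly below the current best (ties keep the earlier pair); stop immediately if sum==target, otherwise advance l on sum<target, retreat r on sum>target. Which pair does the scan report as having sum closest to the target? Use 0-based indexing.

l=0 r=8: -13+37=24 d=37 *, r--
l=0 r=7: -13+34=21 d=34 *, r--
l=0 r=6: -13+27=14 d=27 *, r--
l=0 r=5: -13+24=11 d=24 *, r--
l=0 r=4: -13+16=3 d=16 *, r--
l=0 r=3: -13+13=0 d=13 *, r--
l=0 r=2: -13+-2=-15 d=2 *, l++
l=1 r=2: -5+-2=-7 d=6, r--

pair (-13, -2) with sum -15 (|Δ|=2)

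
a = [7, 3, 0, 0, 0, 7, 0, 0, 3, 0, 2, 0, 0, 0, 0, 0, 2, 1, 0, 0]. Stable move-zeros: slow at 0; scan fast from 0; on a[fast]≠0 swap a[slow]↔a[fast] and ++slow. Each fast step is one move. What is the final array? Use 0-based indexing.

[7, 3, 7, 3, 2, 2, 1, 0, 0, 0, 0, 0, 0, 0, 0, 0, 0, 0, 0, 0]

slow=0 fast=0: a[fast]=7≠0 swap→a[0]=7, slow++,fast++
slow=1 fast=1: a[fast]=3≠0 swap→a[1]=3, slow++,fast++
slow=2 fast=2: a[fast]=0, fast++
slow=2 fast=3: a[fast]=0, fast++
slow=2 fast=4: a[fast]=0, fast++
slow=2 fast=5: a[fast]=7≠0 swap→a[2]=7, slow++,fast++
slow=3 fast=6: a[fast]=0, fast++
slow=3 fast=7: a[fast]=0, fast++
slow=3 fast=8: a[fast]=3≠0 swap→a[3]=3, slow++,fast++
slow=4 fast=9: a[fast]=0, fast++
slow=4 fast=10: a[fast]=2≠0 swap→a[4]=2, slow++,fast++
slow=5 fast=11: a[fast]=0, fast++
slow=5 fast=12: a[fast]=0, fast++
slow=5 fast=13: a[fast]=0, fast++
slow=5 fast=14: a[fast]=0, fast++
slow=5 fast=15: a[fast]=0, fast++
slow=5 fast=16: a[fast]=2≠0 swap→a[5]=2, slow++,fast++
slow=6 fast=17: a[fast]=1≠0 swap→a[6]=1, slow++,fast++
slow=7 fast=18: a[fast]=0, fast++
slow=7 fast=19: a[fast]=0, fast++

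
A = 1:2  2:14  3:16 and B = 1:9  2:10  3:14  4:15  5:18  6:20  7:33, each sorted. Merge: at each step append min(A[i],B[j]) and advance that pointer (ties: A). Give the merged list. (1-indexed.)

[2, 9, 10, 14, 14, 15, 16, 18, 20, 33]

i=1 j=1: A[i]=2<=B[j]=9 take 2, i++
i=2 j=1: A[i]=14>B[j]=9 take 9, j++
i=2 j=2: A[i]=14>B[j]=10 take 10, j++
i=2 j=3: A[i]=14<=B[j]=14 take 14, i++
i=3 j=3: A[i]=16>B[j]=14 take 14, j++
i=3 j=4: A[i]=16>B[j]=15 take 15, j++
i=3 j=5: A[i]=16<=B[j]=18 take 16, i++
i=4 j=5: A done, take B[j]=18, j++
i=4 j=6: A done, take B[j]=20, j++
i=4 j=7: A done, take B[j]=33, j++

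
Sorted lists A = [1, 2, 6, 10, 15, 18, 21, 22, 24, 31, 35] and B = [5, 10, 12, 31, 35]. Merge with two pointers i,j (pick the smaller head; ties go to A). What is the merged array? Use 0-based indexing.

[1, 2, 5, 6, 10, 10, 12, 15, 18, 21, 22, 24, 31, 31, 35, 35]

[i=0,j=0] A[i]=1<=B[j]=5 take 1 → i++
[i=1,j=0] A[i]=2<=B[j]=5 take 2 → i++
[i=2,j=0] A[i]=6>B[j]=5 take 5 → j++
[i=2,j=1] A[i]=6<=B[j]=10 take 6 → i++
[i=3,j=1] A[i]=10<=B[j]=10 take 10 → i++
[i=4,j=1] A[i]=15>B[j]=10 take 10 → j++
[i=4,j=2] A[i]=15>B[j]=12 take 12 → j++
[i=4,j=3] A[i]=15<=B[j]=31 take 15 → i++
[i=5,j=3] A[i]=18<=B[j]=31 take 18 → i++
[i=6,j=3] A[i]=21<=B[j]=31 take 21 → i++
[i=7,j=3] A[i]=22<=B[j]=31 take 22 → i++
[i=8,j=3] A[i]=24<=B[j]=31 take 24 → i++
[i=9,j=3] A[i]=31<=B[j]=31 take 31 → i++
[i=10,j=3] A[i]=35>B[j]=31 take 31 → j++
[i=10,j=4] A[i]=35<=B[j]=35 take 35 → i++
[i=11,j=4] A done, take B[j]=35 → j++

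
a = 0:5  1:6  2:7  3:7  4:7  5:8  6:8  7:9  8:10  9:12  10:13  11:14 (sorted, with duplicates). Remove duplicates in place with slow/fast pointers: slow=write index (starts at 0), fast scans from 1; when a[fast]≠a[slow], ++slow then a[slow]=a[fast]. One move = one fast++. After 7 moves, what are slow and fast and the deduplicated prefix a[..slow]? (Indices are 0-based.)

slow=0 fast=1: a[fast]=6≠a[slow]=5 write a[1]=6, slow++,fast++
slow=1 fast=2: a[fast]=7≠a[slow]=6 write a[2]=7, slow++,fast++
slow=2 fast=3: a[fast]=7=a[slow] dup, fast++
slow=2 fast=4: a[fast]=7=a[slow] dup, fast++
slow=2 fast=5: a[fast]=8≠a[slow]=7 write a[3]=8, slow++,fast++
slow=3 fast=6: a[fast]=8=a[slow] dup, fast++
slow=3 fast=7: a[fast]=9≠a[slow]=8 write a[4]=9, slow++,fast++

slow=4, fast=8, prefix=[5, 6, 7, 8, 9]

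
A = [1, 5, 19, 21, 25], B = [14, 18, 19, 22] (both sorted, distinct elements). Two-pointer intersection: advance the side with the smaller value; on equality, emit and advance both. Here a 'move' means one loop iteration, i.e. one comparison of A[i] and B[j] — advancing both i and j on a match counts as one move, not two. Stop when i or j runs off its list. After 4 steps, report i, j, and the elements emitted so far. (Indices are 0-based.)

i=0 j=0: 1<14, i++
i=1 j=0: 5<14, i++
i=2 j=0: 19>14, j++
i=2 j=1: 19>18, j++

i=2, j=2, emitted=[]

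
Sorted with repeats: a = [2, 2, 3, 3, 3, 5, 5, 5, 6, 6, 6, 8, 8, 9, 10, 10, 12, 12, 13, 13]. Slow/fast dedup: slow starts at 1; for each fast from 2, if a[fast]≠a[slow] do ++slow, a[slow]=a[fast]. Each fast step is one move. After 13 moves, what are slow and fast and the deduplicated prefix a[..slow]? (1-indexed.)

slow=6, fast=15, prefix=[2, 3, 5, 6, 8, 9]

(s=1,f=2) a[fast]=2=a[slow] dup → fast++
(s=1,f=3) a[fast]=3≠a[slow]=2 write a[2]=3 → slow++,fast++
(s=2,f=4) a[fast]=3=a[slow] dup → fast++
(s=2,f=5) a[fast]=3=a[slow] dup → fast++
(s=2,f=6) a[fast]=5≠a[slow]=3 write a[3]=5 → slow++,fast++
(s=3,f=7) a[fast]=5=a[slow] dup → fast++
(s=3,f=8) a[fast]=5=a[slow] dup → fast++
(s=3,f=9) a[fast]=6≠a[slow]=5 write a[4]=6 → slow++,fast++
(s=4,f=10) a[fast]=6=a[slow] dup → fast++
(s=4,f=11) a[fast]=6=a[slow] dup → fast++
(s=4,f=12) a[fast]=8≠a[slow]=6 write a[5]=8 → slow++,fast++
(s=5,f=13) a[fast]=8=a[slow] dup → fast++
(s=5,f=14) a[fast]=9≠a[slow]=8 write a[6]=9 → slow++,fast++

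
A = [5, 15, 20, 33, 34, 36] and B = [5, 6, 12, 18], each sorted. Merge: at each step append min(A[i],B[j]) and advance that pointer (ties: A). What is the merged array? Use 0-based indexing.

i=0 j=0: A[i]=5<=B[j]=5 take 5, i++
i=1 j=0: A[i]=15>B[j]=5 take 5, j++
i=1 j=1: A[i]=15>B[j]=6 take 6, j++
i=1 j=2: A[i]=15>B[j]=12 take 12, j++
i=1 j=3: A[i]=15<=B[j]=18 take 15, i++
i=2 j=3: A[i]=20>B[j]=18 take 18, j++
i=2 j=4: B done, take A[i]=20, i++
i=3 j=4: B done, take A[i]=33, i++
i=4 j=4: B done, take A[i]=34, i++
i=5 j=4: B done, take A[i]=36, i++

[5, 5, 6, 12, 15, 18, 20, 33, 34, 36]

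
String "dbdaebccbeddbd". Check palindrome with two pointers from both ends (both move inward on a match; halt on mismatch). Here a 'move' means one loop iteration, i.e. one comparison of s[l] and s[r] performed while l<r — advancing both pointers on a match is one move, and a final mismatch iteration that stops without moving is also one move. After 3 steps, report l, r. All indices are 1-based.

l=4, r=11

l=1 r=14: 'd'=='d', l++,r--
l=2 r=13: 'b'=='b', l++,r--
l=3 r=12: 'd'=='d', l++,r--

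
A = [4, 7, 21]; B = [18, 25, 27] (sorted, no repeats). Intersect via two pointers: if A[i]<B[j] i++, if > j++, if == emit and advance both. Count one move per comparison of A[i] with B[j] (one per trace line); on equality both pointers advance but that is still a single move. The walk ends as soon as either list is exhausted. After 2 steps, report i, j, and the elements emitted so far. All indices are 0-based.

i=2, j=0, emitted=[]

i=0 j=0: 4<18, i++
i=1 j=0: 7<18, i++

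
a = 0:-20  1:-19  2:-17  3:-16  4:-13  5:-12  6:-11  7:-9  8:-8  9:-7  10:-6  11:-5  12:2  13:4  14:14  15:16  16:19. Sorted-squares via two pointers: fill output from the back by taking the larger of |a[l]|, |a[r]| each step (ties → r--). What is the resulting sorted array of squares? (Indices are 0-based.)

[4, 16, 25, 36, 49, 64, 81, 121, 144, 169, 196, 256, 256, 289, 361, 361, 400]

[0,16] |-20|>|19| out[16]=400 → l++
[1,16] |-19|<=|19| out[15]=361 → r--
[1,15] |-19|>|16| out[14]=361 → l++
[2,15] |-17|>|16| out[13]=289 → l++
[3,15] |-16|<=|16| out[12]=256 → r--
[3,14] |-16|>|14| out[11]=256 → l++
[4,14] |-13|<=|14| out[10]=196 → r--
[4,13] |-13|>|4| out[9]=169 → l++
[5,13] |-12|>|4| out[8]=144 → l++
[6,13] |-11|>|4| out[7]=121 → l++
[7,13] |-9|>|4| out[6]=81 → l++
[8,13] |-8|>|4| out[5]=64 → l++
[9,13] |-7|>|4| out[4]=49 → l++
[10,13] |-6|>|4| out[3]=36 → l++
[11,13] |-5|>|4| out[2]=25 → l++
[12,13] |2|<=|4| out[1]=16 → r--
[12,12] |2|<=|2| out[0]=4 → r--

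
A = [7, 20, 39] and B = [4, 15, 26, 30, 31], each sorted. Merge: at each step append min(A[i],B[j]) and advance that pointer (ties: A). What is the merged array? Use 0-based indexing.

i=0 j=0: A[i]=7>B[j]=4 take 4, j++
i=0 j=1: A[i]=7<=B[j]=15 take 7, i++
i=1 j=1: A[i]=20>B[j]=15 take 15, j++
i=1 j=2: A[i]=20<=B[j]=26 take 20, i++
i=2 j=2: A[i]=39>B[j]=26 take 26, j++
i=2 j=3: A[i]=39>B[j]=30 take 30, j++
i=2 j=4: A[i]=39>B[j]=31 take 31, j++
i=2 j=5: B done, take A[i]=39, i++

[4, 7, 15, 20, 26, 30, 31, 39]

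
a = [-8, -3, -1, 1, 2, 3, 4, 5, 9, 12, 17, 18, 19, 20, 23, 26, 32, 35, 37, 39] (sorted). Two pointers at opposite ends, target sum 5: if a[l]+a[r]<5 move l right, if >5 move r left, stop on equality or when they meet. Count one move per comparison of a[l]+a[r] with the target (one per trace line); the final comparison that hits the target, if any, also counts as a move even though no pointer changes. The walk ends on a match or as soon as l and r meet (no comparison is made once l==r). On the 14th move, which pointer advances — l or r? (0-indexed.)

l

[0,19] -8+39=31 >5 → r--
[0,18] -8+37=29 >5 → r--
[0,17] -8+35=27 >5 → r--
[0,16] -8+32=24 >5 → r--
[0,15] -8+26=18 >5 → r--
[0,14] -8+23=15 >5 → r--
[0,13] -8+20=12 >5 → r--
[0,12] -8+19=11 >5 → r--
[0,11] -8+18=10 >5 → r--
[0,10] -8+17=9 >5 → r--
[0,9] -8+12=4 <5 → l++
[1,9] -3+12=9 >5 → r--
[1,8] -3+9=6 >5 → r--
[1,7] -3+5=2 <5 → l++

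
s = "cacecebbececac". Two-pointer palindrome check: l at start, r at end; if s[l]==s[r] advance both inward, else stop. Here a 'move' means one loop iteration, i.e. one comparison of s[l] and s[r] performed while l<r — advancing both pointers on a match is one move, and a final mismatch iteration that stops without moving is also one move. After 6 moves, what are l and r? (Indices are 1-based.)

l=7, r=8

l=1 r=14: 'c'=='c', l++,r--
l=2 r=13: 'a'=='a', l++,r--
l=3 r=12: 'c'=='c', l++,r--
l=4 r=11: 'e'=='e', l++,r--
l=5 r=10: 'c'=='c', l++,r--
l=6 r=9: 'e'=='e', l++,r--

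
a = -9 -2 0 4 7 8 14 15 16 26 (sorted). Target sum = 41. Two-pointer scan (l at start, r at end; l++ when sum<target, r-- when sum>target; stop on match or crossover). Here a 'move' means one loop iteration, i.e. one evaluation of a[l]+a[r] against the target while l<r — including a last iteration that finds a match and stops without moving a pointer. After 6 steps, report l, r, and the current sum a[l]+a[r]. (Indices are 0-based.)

[0,9] -9+26=17 <41 → l++
[1,9] -2+26=24 <41 → l++
[2,9] 0+26=26 <41 → l++
[3,9] 4+26=30 <41 → l++
[4,9] 7+26=33 <41 → l++
[5,9] 8+26=34 <41 → l++

l=6, r=9, sum=40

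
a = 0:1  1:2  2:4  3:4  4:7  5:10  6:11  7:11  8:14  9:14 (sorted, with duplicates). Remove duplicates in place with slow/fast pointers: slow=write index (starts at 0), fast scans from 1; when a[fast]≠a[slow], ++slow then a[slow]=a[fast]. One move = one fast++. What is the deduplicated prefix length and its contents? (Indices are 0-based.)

length 7; prefix = [1, 2, 4, 7, 10, 11, 14]

slow=0 fast=1: a[fast]=2≠a[slow]=1 write a[1]=2, slow++,fast++
slow=1 fast=2: a[fast]=4≠a[slow]=2 write a[2]=4, slow++,fast++
slow=2 fast=3: a[fast]=4=a[slow] dup, fast++
slow=2 fast=4: a[fast]=7≠a[slow]=4 write a[3]=7, slow++,fast++
slow=3 fast=5: a[fast]=10≠a[slow]=7 write a[4]=10, slow++,fast++
slow=4 fast=6: a[fast]=11≠a[slow]=10 write a[5]=11, slow++,fast++
slow=5 fast=7: a[fast]=11=a[slow] dup, fast++
slow=5 fast=8: a[fast]=14≠a[slow]=11 write a[6]=14, slow++,fast++
slow=6 fast=9: a[fast]=14=a[slow] dup, fast++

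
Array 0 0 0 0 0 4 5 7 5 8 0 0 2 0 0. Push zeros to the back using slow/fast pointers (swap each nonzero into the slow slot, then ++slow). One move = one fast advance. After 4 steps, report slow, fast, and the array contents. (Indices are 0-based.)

slow=0 fast=0: a[fast]=0, fast++
slow=0 fast=1: a[fast]=0, fast++
slow=0 fast=2: a[fast]=0, fast++
slow=0 fast=3: a[fast]=0, fast++

slow=0, fast=4, a=[0, 0, 0, 0, 0, 4, 5, 7, 5, 8, 0, 0, 2, 0, 0]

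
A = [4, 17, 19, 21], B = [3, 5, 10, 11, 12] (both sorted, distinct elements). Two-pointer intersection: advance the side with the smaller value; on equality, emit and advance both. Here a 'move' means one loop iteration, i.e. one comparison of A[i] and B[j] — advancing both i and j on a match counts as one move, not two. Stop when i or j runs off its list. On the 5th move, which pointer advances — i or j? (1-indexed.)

[i=1,j=1] 4>3 → j++
[i=1,j=2] 4<5 → i++
[i=2,j=2] 17>5 → j++
[i=2,j=3] 17>10 → j++
[i=2,j=4] 17>11 → j++

j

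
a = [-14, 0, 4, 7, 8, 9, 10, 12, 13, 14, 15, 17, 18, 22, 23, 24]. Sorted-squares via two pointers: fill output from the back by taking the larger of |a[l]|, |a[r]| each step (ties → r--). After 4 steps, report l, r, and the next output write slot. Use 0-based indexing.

l=0, r=11, next write slot=11

l=0 r=15: |-14|<=|24| out[15]=576, r--
l=0 r=14: |-14|<=|23| out[14]=529, r--
l=0 r=13: |-14|<=|22| out[13]=484, r--
l=0 r=12: |-14|<=|18| out[12]=324, r--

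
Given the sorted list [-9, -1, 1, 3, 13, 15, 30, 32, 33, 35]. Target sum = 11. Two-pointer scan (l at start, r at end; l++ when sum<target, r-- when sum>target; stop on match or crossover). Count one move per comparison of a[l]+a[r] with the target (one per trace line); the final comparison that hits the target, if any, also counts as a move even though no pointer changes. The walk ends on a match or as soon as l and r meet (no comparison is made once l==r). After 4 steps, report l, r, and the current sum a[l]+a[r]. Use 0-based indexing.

l=0, r=5, sum=6

l=0 r=9: -9+35=26 >11, r--
l=0 r=8: -9+33=24 >11, r--
l=0 r=7: -9+32=23 >11, r--
l=0 r=6: -9+30=21 >11, r--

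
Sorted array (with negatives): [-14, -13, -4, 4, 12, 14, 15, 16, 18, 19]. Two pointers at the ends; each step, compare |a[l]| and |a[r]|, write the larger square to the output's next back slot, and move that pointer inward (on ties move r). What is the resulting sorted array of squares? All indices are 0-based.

[0,9] |-14|<=|19| out[9]=361 → r--
[0,8] |-14|<=|18| out[8]=324 → r--
[0,7] |-14|<=|16| out[7]=256 → r--
[0,6] |-14|<=|15| out[6]=225 → r--
[0,5] |-14|<=|14| out[5]=196 → r--
[0,4] |-14|>|12| out[4]=196 → l++
[1,4] |-13|>|12| out[3]=169 → l++
[2,4] |-4|<=|12| out[2]=144 → r--
[2,3] |-4|<=|4| out[1]=16 → r--
[2,2] |-4|<=|-4| out[0]=16 → r--

[16, 16, 144, 169, 196, 196, 225, 256, 324, 361]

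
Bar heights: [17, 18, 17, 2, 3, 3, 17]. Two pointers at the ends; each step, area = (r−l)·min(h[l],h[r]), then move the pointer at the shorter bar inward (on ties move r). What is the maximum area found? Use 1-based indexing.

max area = 102

l=1 r=7: min(17,17)*6=102 best=102 *, r--
l=1 r=6: min(17,3)*5=15 best=102, r--
l=1 r=5: min(17,3)*4=12 best=102, r--
l=1 r=4: min(17,2)*3=6 best=102, r--
l=1 r=3: min(17,17)*2=34 best=102, r--
l=1 r=2: min(17,18)*1=17 best=102, l++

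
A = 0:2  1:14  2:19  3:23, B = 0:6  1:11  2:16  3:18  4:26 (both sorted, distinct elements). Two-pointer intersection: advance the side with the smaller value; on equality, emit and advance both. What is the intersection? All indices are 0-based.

[i=0,j=0] 2<6 → i++
[i=1,j=0] 14>6 → j++
[i=1,j=1] 14>11 → j++
[i=1,j=2] 14<16 → i++
[i=2,j=2] 19>16 → j++
[i=2,j=3] 19>18 → j++
[i=2,j=4] 19<26 → i++
[i=3,j=4] 23<26 → i++

intersection = []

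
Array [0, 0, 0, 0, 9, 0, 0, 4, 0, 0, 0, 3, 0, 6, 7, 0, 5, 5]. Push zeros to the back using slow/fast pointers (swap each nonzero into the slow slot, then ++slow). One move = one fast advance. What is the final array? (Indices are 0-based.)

[9, 4, 3, 6, 7, 5, 5, 0, 0, 0, 0, 0, 0, 0, 0, 0, 0, 0]

(s=0,f=0) a[fast]=0 → fast++
(s=0,f=1) a[fast]=0 → fast++
(s=0,f=2) a[fast]=0 → fast++
(s=0,f=3) a[fast]=0 → fast++
(s=0,f=4) a[fast]=9≠0 swap→a[0]=9 → slow++,fast++
(s=1,f=5) a[fast]=0 → fast++
(s=1,f=6) a[fast]=0 → fast++
(s=1,f=7) a[fast]=4≠0 swap→a[1]=4 → slow++,fast++
(s=2,f=8) a[fast]=0 → fast++
(s=2,f=9) a[fast]=0 → fast++
(s=2,f=10) a[fast]=0 → fast++
(s=2,f=11) a[fast]=3≠0 swap→a[2]=3 → slow++,fast++
(s=3,f=12) a[fast]=0 → fast++
(s=3,f=13) a[fast]=6≠0 swap→a[3]=6 → slow++,fast++
(s=4,f=14) a[fast]=7≠0 swap→a[4]=7 → slow++,fast++
(s=5,f=15) a[fast]=0 → fast++
(s=5,f=16) a[fast]=5≠0 swap→a[5]=5 → slow++,fast++
(s=6,f=17) a[fast]=5≠0 swap→a[6]=5 → slow++,fast++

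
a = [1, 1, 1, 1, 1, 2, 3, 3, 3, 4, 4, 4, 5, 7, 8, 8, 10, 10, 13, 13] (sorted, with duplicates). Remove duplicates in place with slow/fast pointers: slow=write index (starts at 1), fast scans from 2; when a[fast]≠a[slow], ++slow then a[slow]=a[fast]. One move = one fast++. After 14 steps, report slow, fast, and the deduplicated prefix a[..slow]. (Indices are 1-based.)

(s=1,f=2) a[fast]=1=a[slow] dup → fast++
(s=1,f=3) a[fast]=1=a[slow] dup → fast++
(s=1,f=4) a[fast]=1=a[slow] dup → fast++
(s=1,f=5) a[fast]=1=a[slow] dup → fast++
(s=1,f=6) a[fast]=2≠a[slow]=1 write a[2]=2 → slow++,fast++
(s=2,f=7) a[fast]=3≠a[slow]=2 write a[3]=3 → slow++,fast++
(s=3,f=8) a[fast]=3=a[slow] dup → fast++
(s=3,f=9) a[fast]=3=a[slow] dup → fast++
(s=3,f=10) a[fast]=4≠a[slow]=3 write a[4]=4 → slow++,fast++
(s=4,f=11) a[fast]=4=a[slow] dup → fast++
(s=4,f=12) a[fast]=4=a[slow] dup → fast++
(s=4,f=13) a[fast]=5≠a[slow]=4 write a[5]=5 → slow++,fast++
(s=5,f=14) a[fast]=7≠a[slow]=5 write a[6]=7 → slow++,fast++
(s=6,f=15) a[fast]=8≠a[slow]=7 write a[7]=8 → slow++,fast++

slow=7, fast=16, prefix=[1, 2, 3, 4, 5, 7, 8]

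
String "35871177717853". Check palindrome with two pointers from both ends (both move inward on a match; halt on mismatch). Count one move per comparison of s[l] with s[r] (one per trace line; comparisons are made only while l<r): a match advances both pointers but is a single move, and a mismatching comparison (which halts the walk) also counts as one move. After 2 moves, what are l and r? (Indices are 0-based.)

[0,13] '3'=='3' → l++,r--
[1,12] '5'=='5' → l++,r--

l=2, r=11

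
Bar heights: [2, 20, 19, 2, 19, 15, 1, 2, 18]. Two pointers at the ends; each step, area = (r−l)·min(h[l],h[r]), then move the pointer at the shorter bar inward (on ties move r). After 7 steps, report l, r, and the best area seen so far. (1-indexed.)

[1,9] min(2,18)*8=16 best=16 * → l++
[2,9] min(20,18)*7=126 best=126 * → r--
[2,8] min(20,2)*6=12 best=126 → r--
[2,7] min(20,1)*5=5 best=126 → r--
[2,6] min(20,15)*4=60 best=126 → r--
[2,5] min(20,19)*3=57 best=126 → r--
[2,4] min(20,2)*2=4 best=126 → r--

l=2, r=3, best area=126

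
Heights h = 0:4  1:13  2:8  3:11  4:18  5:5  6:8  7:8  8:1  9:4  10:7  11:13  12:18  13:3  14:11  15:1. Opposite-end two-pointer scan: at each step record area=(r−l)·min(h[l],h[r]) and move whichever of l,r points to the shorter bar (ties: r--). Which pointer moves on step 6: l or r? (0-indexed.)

l

l=0 r=15: min(4,1)*15=15 best=15 *, r--
l=0 r=14: min(4,11)*14=56 best=56 *, l++
l=1 r=14: min(13,11)*13=143 best=143 *, r--
l=1 r=13: min(13,3)*12=36 best=143, r--
l=1 r=12: min(13,18)*11=143 best=143, l++
l=2 r=12: min(8,18)*10=80 best=143, l++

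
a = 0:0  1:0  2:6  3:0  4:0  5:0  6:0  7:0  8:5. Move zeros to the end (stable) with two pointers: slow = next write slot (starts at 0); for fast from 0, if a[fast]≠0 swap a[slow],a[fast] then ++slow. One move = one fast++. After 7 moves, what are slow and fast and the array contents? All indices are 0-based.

slow=0 fast=0: a[fast]=0, fast++
slow=0 fast=1: a[fast]=0, fast++
slow=0 fast=2: a[fast]=6≠0 swap→a[0]=6, slow++,fast++
slow=1 fast=3: a[fast]=0, fast++
slow=1 fast=4: a[fast]=0, fast++
slow=1 fast=5: a[fast]=0, fast++
slow=1 fast=6: a[fast]=0, fast++

slow=1, fast=7, a=[6, 0, 0, 0, 0, 0, 0, 0, 5]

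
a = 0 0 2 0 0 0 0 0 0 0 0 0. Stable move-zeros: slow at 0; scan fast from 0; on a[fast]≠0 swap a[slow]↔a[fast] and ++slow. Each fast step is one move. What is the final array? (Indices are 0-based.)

[2, 0, 0, 0, 0, 0, 0, 0, 0, 0, 0, 0]

slow=0 fast=0: a[fast]=0, fast++
slow=0 fast=1: a[fast]=0, fast++
slow=0 fast=2: a[fast]=2≠0 swap→a[0]=2, slow++,fast++
slow=1 fast=3: a[fast]=0, fast++
slow=1 fast=4: a[fast]=0, fast++
slow=1 fast=5: a[fast]=0, fast++
slow=1 fast=6: a[fast]=0, fast++
slow=1 fast=7: a[fast]=0, fast++
slow=1 fast=8: a[fast]=0, fast++
slow=1 fast=9: a[fast]=0, fast++
slow=1 fast=10: a[fast]=0, fast++
slow=1 fast=11: a[fast]=0, fast++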